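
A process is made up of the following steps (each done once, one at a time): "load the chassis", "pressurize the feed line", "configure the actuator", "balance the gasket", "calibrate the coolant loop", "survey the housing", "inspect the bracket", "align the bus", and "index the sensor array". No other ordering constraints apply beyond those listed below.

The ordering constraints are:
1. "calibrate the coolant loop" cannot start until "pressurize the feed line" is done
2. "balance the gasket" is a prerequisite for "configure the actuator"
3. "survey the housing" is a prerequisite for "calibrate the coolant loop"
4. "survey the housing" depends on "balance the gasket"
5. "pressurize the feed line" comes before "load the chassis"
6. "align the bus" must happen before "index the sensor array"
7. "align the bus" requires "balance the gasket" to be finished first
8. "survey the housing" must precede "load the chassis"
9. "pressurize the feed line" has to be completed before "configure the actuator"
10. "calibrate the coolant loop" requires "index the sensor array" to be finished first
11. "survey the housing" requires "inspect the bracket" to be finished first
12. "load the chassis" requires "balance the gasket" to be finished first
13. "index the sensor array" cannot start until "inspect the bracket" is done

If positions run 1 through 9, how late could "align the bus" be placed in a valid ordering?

7

Every step that must follow "align the bus" has to come after it. Tracing all chains starting from "align the bus", those steps are: "calibrate the coolant loop", "index the sensor array" — 2 in total.
So at least 2 steps follow "align the bus", putting "align the bus" no later than position 7. That position is achievable by scheduling everything else first.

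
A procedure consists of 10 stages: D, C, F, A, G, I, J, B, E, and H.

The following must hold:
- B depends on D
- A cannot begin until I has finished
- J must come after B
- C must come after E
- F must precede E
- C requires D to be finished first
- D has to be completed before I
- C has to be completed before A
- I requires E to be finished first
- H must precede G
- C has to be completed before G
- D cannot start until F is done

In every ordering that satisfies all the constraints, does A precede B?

Nothing in the constraints links A and B; they are unordered relative to each other.
So A can come before B or after — it is not forced.

No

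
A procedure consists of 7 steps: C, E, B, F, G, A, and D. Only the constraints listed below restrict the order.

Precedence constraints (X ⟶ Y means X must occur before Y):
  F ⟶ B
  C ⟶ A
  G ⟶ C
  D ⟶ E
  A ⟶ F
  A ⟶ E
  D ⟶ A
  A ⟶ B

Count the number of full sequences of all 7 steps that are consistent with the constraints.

9

The steps with no prerequisites are G, D; any of them can be placed first.
Enumerating by repeatedly choosing an available step (one whose prerequisites are all placed) gives 9 distinct complete orderings.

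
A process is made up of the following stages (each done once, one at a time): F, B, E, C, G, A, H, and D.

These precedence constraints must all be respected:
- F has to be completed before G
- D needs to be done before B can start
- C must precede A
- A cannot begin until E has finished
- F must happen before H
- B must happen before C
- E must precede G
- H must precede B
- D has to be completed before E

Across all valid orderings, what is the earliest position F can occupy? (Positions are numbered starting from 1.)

1

Nothing is required before F; it can be the very first stage.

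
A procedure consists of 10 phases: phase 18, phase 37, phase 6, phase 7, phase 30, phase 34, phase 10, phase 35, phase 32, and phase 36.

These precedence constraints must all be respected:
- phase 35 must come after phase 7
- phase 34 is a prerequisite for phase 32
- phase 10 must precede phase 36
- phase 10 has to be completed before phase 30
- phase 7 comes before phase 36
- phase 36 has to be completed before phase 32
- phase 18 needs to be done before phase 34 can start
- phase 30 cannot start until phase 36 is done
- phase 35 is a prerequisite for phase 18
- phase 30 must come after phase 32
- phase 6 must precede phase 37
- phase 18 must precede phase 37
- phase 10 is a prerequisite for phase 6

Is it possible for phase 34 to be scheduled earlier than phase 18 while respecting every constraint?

There is a dependency chain phase 18 → phase 34, so phase 34 always comes after phase 18.
Hence phase 34 can never be scheduled before phase 18.

No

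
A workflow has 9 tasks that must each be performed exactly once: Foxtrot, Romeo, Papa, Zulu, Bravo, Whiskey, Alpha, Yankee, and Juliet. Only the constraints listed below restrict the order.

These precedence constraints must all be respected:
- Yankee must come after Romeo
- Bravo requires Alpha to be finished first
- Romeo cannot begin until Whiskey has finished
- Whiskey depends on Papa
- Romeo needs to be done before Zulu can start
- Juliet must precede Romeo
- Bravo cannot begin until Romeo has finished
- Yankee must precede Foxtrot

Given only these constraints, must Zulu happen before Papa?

No

The constraints actually force Papa before Zulu (via Papa → Whiskey → Romeo → Zulu), not the other way around.
So Zulu never precedes Papa.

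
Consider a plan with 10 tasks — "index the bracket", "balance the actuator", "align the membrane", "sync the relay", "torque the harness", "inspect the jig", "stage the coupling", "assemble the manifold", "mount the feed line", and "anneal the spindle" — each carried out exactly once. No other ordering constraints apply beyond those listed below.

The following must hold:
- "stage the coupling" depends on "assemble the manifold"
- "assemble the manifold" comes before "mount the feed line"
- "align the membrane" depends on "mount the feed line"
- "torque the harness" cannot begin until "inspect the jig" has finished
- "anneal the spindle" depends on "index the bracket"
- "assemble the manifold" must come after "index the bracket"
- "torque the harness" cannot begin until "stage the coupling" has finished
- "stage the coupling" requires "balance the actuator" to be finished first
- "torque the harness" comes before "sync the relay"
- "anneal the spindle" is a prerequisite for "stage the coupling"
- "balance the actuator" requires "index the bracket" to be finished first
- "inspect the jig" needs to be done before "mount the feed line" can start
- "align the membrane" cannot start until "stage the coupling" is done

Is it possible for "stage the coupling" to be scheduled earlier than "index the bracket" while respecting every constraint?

Following "index the bracket" → "anneal the spindle" → "stage the coupling", "index the bracket" must precede "stage the coupling" in every valid ordering.
Hence "stage the coupling" can never be scheduled before "index the bracket".

No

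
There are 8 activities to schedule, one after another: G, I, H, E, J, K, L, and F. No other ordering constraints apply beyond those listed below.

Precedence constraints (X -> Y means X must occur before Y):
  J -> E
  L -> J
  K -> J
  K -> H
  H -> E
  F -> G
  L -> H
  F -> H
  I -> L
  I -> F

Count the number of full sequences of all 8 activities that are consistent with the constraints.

87

2 activities have no prerequisites (I, K), so any of them could come first.
Systematically extending each partial ordering one activity at a time and counting, there are 87 complete orderings.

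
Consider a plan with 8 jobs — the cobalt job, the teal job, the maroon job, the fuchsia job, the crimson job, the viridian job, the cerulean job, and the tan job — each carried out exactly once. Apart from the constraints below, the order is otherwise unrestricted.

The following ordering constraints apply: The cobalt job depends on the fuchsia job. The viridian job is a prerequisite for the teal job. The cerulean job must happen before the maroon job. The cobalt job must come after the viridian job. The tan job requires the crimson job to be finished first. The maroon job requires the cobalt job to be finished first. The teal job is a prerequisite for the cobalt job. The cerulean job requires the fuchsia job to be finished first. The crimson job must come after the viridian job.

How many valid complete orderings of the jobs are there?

160

2 jobs have no prerequisites (the fuchsia job, the viridian job), so any of them could come first.
Counting all ways to extend the partial order to a total order gives 160.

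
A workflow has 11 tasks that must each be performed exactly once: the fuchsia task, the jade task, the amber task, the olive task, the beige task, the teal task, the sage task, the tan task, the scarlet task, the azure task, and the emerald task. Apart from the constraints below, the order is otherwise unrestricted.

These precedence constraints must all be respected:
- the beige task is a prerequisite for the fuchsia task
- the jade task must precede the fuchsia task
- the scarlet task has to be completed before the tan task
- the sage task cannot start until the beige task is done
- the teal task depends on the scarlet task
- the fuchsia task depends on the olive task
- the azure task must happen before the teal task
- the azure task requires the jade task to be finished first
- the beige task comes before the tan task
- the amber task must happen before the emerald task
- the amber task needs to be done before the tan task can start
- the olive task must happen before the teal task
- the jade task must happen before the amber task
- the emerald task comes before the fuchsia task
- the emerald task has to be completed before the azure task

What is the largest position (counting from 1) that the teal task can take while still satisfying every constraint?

No constraint forces any task after the teal task, so it can be placed last, in position 11.

11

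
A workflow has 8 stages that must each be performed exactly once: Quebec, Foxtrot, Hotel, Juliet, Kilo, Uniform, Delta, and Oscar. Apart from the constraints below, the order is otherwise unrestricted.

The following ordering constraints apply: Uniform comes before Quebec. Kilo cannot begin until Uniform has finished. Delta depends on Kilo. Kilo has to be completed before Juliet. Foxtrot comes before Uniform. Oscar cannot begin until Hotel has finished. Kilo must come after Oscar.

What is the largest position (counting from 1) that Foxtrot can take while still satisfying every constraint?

The stages that are forced after Foxtrot, directly or by a chain of constraints, are Quebec, Juliet, Kilo, Uniform, Delta. That's 5 stages.
So at least 5 stages follow Foxtrot, putting Foxtrot no later than position 3. That position is achievable by scheduling everything else first.

3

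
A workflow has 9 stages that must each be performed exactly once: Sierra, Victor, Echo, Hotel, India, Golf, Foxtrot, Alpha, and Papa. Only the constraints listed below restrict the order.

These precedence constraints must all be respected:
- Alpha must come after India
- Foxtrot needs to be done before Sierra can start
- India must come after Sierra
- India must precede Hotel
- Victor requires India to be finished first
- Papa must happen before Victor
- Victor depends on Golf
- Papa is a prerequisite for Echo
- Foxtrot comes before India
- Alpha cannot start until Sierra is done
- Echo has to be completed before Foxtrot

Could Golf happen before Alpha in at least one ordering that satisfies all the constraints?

Yes

The constraints leave Golf and Alpha unordered relative to each other; nothing requires Alpha earlier.
So a valid ordering placing Golf earlier than Alpha exists.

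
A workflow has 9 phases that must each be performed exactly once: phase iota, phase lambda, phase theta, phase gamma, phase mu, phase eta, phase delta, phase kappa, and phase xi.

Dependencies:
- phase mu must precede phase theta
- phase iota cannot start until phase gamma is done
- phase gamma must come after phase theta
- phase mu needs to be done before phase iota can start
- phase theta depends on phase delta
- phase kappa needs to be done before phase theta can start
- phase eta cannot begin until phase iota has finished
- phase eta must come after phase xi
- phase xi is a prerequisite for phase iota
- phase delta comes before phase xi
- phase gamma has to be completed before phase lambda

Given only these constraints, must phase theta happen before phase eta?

Tracing the constraints gives a chain: phase theta → phase gamma → phase iota → phase eta.
So phase theta must precede phase eta in any valid ordering.

Yes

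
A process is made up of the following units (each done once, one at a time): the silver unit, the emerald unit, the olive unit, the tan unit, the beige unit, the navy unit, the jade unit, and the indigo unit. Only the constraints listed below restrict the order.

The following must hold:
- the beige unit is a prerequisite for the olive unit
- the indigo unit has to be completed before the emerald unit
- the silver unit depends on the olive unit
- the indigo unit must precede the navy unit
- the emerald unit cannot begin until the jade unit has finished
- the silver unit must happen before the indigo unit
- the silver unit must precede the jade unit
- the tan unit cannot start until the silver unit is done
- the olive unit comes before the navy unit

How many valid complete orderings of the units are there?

25

Only the beige unit has no prerequisites, so it must go first.
Systematically extending each partial ordering one unit at a time and counting, there are 25 complete orderings.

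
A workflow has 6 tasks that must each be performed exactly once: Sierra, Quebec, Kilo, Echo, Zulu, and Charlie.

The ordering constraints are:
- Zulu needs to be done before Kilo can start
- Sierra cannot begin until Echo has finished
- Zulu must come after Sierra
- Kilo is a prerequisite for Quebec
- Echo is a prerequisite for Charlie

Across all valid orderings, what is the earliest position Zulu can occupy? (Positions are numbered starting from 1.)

The tasks that are forced before Zulu, directly or transitively, are Sierra, Echo. That's 2 tasks.
So at minimum 2 tasks come before Zulu, putting Zulu no earlier than position 3. That position is achievable by scheduling exactly those predecessors first.

3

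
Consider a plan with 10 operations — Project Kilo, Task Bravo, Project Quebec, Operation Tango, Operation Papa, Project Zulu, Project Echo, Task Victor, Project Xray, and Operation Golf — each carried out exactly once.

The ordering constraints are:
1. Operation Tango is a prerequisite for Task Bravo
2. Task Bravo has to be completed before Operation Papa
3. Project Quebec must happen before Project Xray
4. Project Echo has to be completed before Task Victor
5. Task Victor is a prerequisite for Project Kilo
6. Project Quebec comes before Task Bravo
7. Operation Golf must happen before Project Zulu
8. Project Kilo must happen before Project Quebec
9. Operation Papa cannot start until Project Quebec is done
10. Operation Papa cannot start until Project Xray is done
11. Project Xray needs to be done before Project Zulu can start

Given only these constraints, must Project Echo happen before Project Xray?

Chaining the stated constraints: Project Echo → Task Victor → Project Kilo → Project Quebec → Project Xray.
So Project Echo must precede Project Xray in any valid ordering.

Yes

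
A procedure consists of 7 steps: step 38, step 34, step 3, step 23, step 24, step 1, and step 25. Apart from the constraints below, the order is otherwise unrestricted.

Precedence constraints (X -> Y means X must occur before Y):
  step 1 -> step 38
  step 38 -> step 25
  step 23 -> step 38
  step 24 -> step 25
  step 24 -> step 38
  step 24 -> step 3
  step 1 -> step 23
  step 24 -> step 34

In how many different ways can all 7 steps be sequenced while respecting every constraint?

The steps with no prerequisites are step 24, step 1; any of them can be placed first.
Counting all ways to extend the partial order to a total order gives 62.

62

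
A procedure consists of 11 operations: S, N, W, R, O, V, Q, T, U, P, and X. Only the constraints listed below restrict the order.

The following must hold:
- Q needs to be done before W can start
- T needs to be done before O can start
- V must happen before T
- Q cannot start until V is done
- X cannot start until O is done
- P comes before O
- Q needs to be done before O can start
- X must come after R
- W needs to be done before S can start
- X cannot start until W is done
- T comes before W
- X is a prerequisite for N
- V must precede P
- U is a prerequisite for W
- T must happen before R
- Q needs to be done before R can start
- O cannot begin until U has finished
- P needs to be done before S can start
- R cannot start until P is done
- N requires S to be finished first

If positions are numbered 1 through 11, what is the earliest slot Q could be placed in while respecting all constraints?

The only operation forced before Q (directly or transitively) is V.
So at minimum 1 operation comes before Q, putting Q no earlier than position 2. That position is achievable by scheduling exactly that predecessor first.

2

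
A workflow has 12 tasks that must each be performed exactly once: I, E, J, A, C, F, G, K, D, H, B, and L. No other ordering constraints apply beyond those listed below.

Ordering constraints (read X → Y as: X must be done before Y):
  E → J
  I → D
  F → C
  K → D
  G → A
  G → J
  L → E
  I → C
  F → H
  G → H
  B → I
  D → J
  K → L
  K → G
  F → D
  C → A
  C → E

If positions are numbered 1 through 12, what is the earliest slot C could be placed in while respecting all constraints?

Every task that must precede C has to come before it. Tracing all chains that end at C, those tasks are: I, F, B — 3 in total.
With 3 mandatory predecessors, the earliest C can sit is position 3+1 = 4, and placing just those 3 first achieves it.

4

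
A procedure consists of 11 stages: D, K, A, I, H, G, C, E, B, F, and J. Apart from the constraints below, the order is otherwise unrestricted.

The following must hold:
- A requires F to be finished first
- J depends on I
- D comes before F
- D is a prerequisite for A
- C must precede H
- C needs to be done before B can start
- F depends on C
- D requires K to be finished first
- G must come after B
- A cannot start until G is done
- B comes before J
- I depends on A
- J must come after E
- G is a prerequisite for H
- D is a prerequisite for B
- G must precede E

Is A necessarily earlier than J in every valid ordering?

Chaining the stated constraints: A → I → J.
So A must precede J in any valid ordering.

Yes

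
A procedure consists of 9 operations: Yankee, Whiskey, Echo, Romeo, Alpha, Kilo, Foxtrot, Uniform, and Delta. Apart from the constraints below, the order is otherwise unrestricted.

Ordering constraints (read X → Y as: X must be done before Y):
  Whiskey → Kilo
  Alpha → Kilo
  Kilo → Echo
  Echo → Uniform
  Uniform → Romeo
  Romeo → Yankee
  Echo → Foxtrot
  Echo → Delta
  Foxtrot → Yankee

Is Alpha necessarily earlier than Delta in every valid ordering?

There is a constraint chain Alpha → Kilo → Echo → Delta.
Hence Alpha necessarily comes before Delta.

Yes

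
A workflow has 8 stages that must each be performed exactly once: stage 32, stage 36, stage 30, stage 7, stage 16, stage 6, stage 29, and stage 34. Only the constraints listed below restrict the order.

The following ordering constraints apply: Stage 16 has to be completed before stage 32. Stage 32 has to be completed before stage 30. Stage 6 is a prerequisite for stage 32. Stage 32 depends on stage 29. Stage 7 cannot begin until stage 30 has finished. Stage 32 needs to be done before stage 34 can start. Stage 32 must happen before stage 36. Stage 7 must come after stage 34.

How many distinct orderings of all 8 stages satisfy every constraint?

The stages with no prerequisites are stage 16, stage 6, stage 29; any of them can be placed first.
Counting all ways to extend the partial order to a total order gives 48.

48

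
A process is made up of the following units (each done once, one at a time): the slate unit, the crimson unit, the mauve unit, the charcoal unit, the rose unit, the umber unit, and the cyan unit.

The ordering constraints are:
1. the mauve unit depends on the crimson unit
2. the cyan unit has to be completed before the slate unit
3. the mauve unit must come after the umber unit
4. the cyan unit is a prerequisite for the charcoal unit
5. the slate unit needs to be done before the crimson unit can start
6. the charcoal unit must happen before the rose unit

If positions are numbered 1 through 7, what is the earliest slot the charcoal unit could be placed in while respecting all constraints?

2

The only unit forced before the charcoal unit (directly or transitively) is the cyan unit.
So at minimum 1 unit comes before the charcoal unit, putting the charcoal unit no earlier than position 2. That position is achievable by scheduling exactly that predecessor first.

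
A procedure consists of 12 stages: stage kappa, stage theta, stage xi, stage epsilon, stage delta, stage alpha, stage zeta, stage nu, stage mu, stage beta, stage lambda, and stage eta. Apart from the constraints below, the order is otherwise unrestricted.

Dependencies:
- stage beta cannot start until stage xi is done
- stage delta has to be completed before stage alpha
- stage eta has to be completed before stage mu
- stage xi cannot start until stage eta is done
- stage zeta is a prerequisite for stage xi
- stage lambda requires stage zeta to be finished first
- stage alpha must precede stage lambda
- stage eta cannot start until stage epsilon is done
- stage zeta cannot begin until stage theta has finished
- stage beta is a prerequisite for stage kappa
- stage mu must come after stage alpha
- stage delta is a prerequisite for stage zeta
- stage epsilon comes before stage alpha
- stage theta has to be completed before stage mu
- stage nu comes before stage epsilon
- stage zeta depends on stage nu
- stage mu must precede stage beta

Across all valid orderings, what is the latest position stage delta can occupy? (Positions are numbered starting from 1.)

5

The stages that are forced after stage delta, directly or by a chain of constraints, are stage kappa, stage xi, stage alpha, stage zeta, stage mu, stage beta, stage lambda. That's 7 stages.
So at least 7 stages follow stage delta, putting stage delta no later than position 5. That position is achievable by scheduling everything else first.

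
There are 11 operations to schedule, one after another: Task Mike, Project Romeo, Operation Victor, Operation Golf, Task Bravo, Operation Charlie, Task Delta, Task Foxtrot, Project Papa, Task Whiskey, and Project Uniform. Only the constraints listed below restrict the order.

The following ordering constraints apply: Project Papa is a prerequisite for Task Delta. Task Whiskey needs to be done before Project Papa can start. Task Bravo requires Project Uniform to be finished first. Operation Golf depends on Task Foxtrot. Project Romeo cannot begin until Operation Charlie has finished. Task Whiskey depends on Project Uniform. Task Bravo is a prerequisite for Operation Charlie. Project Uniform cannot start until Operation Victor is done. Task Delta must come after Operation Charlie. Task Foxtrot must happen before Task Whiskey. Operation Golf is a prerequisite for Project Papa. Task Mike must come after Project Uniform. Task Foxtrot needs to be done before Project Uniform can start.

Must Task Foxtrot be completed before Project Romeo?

Tracing the constraints gives a chain: Task Foxtrot → Project Uniform → Task Bravo → Operation Charlie → Project Romeo.
That forces Task Foxtrot before Project Romeo in every valid schedule.

Yes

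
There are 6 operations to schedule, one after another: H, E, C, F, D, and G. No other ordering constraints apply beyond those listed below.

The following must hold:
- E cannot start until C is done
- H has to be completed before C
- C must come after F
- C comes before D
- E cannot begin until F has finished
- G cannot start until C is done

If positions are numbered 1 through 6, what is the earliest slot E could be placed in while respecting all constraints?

4

Every operation that must precede E has to come before it. Tracing all chains that end at E, those operations are: H, C, F — 3 in total.
So at minimum 3 operations come before E, putting E no earlier than position 4. That position is achievable by scheduling exactly those predecessors first.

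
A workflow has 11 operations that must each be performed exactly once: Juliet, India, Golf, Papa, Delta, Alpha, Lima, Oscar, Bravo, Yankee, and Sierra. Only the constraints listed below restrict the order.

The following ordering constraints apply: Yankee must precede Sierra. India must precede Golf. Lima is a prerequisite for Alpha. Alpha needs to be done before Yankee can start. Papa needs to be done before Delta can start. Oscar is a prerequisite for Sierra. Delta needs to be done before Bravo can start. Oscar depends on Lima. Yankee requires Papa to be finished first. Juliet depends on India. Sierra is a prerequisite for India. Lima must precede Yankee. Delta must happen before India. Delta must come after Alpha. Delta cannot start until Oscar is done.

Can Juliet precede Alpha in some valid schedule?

Following Alpha → Delta → India → Juliet, Alpha must precede Juliet in every valid ordering.
Hence Juliet can never be scheduled before Alpha.

No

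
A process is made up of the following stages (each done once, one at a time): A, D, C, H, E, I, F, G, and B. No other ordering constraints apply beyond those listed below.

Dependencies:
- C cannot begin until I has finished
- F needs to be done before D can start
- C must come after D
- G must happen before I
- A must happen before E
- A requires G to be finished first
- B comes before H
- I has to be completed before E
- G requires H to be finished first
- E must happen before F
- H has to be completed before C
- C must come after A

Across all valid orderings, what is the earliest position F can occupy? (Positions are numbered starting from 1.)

7

Every stage that must precede F has to come before it. Tracing all chains that end at F, those stages are: A, H, E, I, G, B — 6 in total.
With 6 mandatory predecessors, the earliest F can sit is position 6+1 = 7, and placing just those 6 first achieves it.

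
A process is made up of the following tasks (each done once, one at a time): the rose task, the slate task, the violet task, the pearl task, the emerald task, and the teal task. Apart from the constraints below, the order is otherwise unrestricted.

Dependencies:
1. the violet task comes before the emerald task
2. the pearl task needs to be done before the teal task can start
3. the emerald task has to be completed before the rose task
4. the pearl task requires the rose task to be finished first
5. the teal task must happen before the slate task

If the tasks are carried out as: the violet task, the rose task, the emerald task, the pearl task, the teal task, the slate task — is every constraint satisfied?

No

The sequence places the rose task ahead of the emerald task.
But one of the constraints requires the emerald task before the rose task, so this ordering violates it.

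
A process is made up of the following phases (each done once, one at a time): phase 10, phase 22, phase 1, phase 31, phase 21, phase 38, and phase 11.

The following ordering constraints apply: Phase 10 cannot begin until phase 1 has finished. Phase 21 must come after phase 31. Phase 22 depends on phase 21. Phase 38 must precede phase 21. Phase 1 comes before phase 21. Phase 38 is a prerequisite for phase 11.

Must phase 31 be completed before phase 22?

There is a constraint chain phase 31 → phase 21 → phase 22.
So phase 31 must precede phase 22 in any valid ordering.

Yes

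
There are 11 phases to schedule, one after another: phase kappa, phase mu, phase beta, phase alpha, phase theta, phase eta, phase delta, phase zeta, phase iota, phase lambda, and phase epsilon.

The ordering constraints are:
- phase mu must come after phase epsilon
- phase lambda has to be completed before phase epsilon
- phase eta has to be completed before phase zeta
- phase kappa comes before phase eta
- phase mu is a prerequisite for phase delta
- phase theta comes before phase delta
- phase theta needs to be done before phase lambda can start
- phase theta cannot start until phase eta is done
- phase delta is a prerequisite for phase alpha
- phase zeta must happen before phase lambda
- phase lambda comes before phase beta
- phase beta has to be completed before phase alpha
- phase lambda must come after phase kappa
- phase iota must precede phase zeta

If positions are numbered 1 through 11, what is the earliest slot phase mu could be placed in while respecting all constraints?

8

Every phase that must precede phase mu has to come before it. Tracing all chains that end at phase mu, those phases are: phase kappa, phase theta, phase eta, phase zeta, phase iota, phase lambda, phase epsilon — 7 in total.
So at minimum 7 phases come before phase mu, putting phase mu no earlier than position 8. That position is achievable by scheduling exactly those predecessors first.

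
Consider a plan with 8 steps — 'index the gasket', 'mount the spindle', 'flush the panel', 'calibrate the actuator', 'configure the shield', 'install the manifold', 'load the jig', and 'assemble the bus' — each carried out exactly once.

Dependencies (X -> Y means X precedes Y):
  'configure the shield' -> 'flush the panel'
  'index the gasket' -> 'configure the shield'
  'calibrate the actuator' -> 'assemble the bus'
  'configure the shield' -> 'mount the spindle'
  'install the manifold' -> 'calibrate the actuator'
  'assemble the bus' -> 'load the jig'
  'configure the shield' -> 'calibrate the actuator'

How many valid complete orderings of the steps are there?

70

2 steps have no prerequisites ('index the gasket', 'install the manifold'), so any of them could come first.
Counting all ways to extend the partial order to a total order gives 70.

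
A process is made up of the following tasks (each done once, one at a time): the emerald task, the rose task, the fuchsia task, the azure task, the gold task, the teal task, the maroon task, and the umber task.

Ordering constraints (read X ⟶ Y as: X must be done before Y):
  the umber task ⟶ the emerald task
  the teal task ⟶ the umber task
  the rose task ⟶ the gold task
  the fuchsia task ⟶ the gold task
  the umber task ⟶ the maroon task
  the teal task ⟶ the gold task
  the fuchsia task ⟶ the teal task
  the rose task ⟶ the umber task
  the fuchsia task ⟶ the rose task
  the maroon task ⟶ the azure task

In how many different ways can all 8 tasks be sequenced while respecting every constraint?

30

The fuchsia task is the only task with nothing required before it, so every ordering starts there.
Counting all ways to extend the partial order to a total order gives 30.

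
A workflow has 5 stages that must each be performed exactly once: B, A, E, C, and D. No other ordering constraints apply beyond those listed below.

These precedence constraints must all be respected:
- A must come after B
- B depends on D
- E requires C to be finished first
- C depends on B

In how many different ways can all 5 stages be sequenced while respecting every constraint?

3

D is the only stage with nothing required before it, so every ordering starts there.
Counting all ways to extend the partial order to a total order gives 3.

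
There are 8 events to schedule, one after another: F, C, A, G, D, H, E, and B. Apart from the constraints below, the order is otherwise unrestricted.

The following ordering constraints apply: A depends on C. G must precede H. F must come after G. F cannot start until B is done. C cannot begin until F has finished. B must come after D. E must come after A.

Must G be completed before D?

Nothing in the constraints links G and D; they are unordered relative to each other.
A valid ordering placing D before G exists, so the answer is no.

No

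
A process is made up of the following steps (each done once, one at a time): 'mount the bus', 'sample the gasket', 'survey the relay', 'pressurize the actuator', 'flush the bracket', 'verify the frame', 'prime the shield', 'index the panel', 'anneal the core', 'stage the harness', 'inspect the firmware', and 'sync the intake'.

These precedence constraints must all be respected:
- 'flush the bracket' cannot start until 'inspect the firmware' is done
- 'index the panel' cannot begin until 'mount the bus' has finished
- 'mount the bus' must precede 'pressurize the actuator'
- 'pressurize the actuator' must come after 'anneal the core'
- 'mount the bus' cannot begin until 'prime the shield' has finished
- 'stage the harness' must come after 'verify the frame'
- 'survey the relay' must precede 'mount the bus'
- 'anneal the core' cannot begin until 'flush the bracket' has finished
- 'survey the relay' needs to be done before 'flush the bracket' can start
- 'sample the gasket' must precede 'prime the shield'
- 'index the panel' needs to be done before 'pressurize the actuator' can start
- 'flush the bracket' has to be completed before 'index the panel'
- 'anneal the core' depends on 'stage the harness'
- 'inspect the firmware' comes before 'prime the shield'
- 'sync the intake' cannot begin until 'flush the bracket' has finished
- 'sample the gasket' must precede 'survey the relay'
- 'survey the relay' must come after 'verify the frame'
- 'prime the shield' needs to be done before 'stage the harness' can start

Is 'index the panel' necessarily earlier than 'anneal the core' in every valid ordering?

No chain of constraints connects 'index the panel' to 'anneal the core' in either direction.
A valid ordering placing 'anneal the core' before 'index the panel' exists, so the answer is no.

No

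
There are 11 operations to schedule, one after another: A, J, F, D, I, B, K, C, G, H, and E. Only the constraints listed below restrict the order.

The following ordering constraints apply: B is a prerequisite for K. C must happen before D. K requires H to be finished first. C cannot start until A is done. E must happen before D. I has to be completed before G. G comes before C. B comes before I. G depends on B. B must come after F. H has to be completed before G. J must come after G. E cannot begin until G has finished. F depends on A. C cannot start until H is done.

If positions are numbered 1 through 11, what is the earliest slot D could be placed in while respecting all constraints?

9

The operations that are forced before D, directly or transitively, are A, F, I, B, C, G, H, E. That's 8 operations.
With 8 mandatory predecessors, the earliest D can sit is position 8+1 = 9, and placing just those 8 first achieves it.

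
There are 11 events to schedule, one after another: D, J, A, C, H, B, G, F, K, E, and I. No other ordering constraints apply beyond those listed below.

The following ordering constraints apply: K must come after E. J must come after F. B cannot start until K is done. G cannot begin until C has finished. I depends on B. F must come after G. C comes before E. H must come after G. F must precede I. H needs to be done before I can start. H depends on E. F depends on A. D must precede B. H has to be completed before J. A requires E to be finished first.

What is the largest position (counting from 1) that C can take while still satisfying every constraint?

Every event that must follow C has to come after it. Tracing all chains starting from C, those events are: J, A, H, B, G, F, K, E, I — 9 in total.
With 9 mandatory successors out of 11 events total, the latest slot for C is 11−9 = 2, and it's reachable by doing all non-successors before C.

2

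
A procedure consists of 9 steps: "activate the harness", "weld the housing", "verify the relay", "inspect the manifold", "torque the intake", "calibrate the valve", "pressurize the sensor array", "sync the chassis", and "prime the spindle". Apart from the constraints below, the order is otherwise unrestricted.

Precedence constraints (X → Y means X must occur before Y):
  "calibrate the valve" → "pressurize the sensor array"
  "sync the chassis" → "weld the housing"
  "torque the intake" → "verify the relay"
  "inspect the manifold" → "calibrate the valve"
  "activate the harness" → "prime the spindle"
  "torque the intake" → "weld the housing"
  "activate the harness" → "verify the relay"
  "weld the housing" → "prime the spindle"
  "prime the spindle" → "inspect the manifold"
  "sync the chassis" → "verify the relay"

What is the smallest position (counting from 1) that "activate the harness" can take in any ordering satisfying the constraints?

1

"activate the harness" has no prerequisites at all, so it can go in position 1.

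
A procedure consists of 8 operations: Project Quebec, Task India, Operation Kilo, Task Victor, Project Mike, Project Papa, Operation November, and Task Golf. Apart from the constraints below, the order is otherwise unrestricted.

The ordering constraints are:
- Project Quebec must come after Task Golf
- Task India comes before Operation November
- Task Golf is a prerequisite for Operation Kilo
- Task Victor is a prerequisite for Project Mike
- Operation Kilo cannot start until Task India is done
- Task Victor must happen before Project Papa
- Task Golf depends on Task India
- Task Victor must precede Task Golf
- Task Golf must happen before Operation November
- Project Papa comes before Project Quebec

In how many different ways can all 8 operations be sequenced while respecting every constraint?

276

The operations with no prerequisites are Task India, Task Victor; any of them can be placed first.
Systematically extending each partial ordering one operation at a time and counting, there are 276 complete orderings.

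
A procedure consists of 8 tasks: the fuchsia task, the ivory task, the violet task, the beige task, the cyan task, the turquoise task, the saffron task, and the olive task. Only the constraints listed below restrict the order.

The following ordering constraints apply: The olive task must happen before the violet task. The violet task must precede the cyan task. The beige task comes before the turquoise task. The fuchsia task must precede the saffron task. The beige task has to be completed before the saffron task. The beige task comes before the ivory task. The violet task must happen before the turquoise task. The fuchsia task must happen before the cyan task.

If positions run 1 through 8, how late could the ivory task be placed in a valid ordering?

Nothing depends on the ivory task, so it can be the final task, position 8.

8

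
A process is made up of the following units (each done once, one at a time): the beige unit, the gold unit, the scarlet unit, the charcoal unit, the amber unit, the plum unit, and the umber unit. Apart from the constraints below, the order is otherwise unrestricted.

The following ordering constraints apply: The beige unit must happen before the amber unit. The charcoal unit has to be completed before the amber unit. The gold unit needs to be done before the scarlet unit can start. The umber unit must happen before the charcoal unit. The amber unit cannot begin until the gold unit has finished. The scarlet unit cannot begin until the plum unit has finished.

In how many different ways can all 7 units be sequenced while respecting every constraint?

4 units have no prerequisites (the beige unit, the gold unit, the plum unit, the umber unit), so any of them could come first.
Counting all ways to extend the partial order to a total order gives 192.

192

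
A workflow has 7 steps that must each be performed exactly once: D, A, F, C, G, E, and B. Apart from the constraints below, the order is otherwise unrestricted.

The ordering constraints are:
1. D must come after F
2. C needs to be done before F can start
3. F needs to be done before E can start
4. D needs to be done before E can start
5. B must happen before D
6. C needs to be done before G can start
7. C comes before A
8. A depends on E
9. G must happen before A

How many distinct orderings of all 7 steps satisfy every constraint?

The steps with no prerequisites are C, B; any of them can be placed first.
Enumerating by repeatedly choosing an available step (one whose prerequisites are all placed) gives 14 distinct complete orderings.

14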